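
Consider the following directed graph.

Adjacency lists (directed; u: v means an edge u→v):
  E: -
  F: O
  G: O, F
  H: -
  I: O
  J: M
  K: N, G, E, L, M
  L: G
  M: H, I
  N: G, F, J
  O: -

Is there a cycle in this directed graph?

No

DFS with white/gray/black marking, starting from J:
J gray
  M gray
    H gray
    H black
    I gray
      O gray
      O black
    I black
  M black
J black
E gray
E black
F gray
  F→O: O black — skip
F black
G gray
  G→O: O black — skip
  G→F: F black — skip
G black
K gray
  N gray
    N→G: G black — skip
    N→F: F black — skip
    N→J: J black — skip
  N black
  K→G: G black — skip
  K→E: E black — skip
  L gray
    L→G: G black — skip
  L black
  K→M: M black — skip
K black
Every edge goes to a white or black vertex — no back edge, so the graph is acyclic.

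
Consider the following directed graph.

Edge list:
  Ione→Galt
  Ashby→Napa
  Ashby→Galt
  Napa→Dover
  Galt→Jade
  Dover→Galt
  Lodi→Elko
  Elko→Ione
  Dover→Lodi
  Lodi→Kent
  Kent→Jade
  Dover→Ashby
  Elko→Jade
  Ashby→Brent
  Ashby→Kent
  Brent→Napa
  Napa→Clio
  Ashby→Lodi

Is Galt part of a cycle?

No

Galt lies on a cycle iff there is a path from Galt back to itself.
Exploring from Galt, it never reaches itself; equivalently, its strongly connected component is a singleton.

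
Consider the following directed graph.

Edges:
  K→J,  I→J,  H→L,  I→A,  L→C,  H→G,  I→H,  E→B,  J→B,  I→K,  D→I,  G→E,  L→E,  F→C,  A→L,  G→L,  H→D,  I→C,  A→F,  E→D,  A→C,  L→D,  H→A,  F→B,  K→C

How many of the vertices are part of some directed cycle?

A vertex is on a directed cycle iff it belongs to a strongly connected component of size ≥ 2 (or has a self-loop).
The vertices on cycles are {A, D, E, G, H, I, L} — 7 in total.

7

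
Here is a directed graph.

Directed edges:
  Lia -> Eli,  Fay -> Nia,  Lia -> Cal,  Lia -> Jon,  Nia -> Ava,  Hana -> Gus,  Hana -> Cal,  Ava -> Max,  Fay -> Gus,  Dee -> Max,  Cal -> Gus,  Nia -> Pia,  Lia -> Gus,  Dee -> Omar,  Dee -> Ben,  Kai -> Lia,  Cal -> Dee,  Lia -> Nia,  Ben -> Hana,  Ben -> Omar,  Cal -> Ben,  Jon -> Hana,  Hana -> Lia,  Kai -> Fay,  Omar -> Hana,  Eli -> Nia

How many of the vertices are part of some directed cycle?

7

A vertex is on a directed cycle iff it belongs to a strongly connected component of size ≥ 2 (or has a self-loop).
The vertices on cycles are {Ben, Cal, Dee, Jon, Lia, Hana, Omar} — 7 in total.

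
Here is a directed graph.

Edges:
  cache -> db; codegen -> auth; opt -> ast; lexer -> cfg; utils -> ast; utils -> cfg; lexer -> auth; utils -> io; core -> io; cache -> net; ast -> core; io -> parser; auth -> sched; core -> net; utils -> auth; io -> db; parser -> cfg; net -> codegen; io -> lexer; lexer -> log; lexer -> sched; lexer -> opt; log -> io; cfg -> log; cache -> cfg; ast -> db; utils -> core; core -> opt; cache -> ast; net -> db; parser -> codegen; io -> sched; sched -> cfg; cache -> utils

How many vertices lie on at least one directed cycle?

A vertex is on a directed cycle iff it belongs to a strongly connected component of size ≥ 2 (or has a self-loop).
The vertices on cycles are {io, ast, cfg, log, net, opt, auth, core, lexer, sched, parser, codegen} — 12 in total.

12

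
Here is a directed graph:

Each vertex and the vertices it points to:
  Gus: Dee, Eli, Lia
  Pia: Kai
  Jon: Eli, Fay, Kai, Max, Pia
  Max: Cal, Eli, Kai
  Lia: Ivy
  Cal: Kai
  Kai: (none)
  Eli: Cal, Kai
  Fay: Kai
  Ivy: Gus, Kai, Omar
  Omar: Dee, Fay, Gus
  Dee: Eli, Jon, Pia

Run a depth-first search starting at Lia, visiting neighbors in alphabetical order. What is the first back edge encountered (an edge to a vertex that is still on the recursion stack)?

DFS from Lia (visiting neighbors in alphabetical order); mark gray on enter, black on exit:
Lia gray
  Ivy gray
    Gus gray
      Dee gray
        Eli gray
          Cal gray
            Kai gray
            Kai black
          Cal black
          Eli→Kai: Kai black — skip
        Eli black
        Jon gray
          Jon→Eli: Eli black — skip
          Fay gray
            Fay→Kai: Kai black — skip
          Fay black
          Jon→Kai: Kai black — skip
          Max gray
            Max→Cal: Cal black — skip
            Max→Eli: Eli black — skip
            Max→Kai: Kai black — skip
          Max black
          Pia gray
            Pia→Kai: Kai black — skip
          Pia black
        Jon black
        Dee→Pia: Pia black — skip
      Dee black
      Gus→Eli: Eli black — skip
      Gus→Lia: Lia is gray → back edge
First back edge: Gus → Lia.

Gus->Lia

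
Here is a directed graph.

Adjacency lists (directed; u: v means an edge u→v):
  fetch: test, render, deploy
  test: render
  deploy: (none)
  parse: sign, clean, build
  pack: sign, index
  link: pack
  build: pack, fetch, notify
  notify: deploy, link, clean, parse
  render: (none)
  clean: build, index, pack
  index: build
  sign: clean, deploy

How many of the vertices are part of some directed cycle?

A vertex is on a directed cycle iff it belongs to a strongly connected component of size ≥ 2 (or has a self-loop).
The vertices on cycles are {link, pack, sign, build, clean, index, parse, notify} — 8 in total.

8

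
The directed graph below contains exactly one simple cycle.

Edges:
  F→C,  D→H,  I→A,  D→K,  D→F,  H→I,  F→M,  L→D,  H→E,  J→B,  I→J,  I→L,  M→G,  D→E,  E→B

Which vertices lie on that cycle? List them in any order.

D, H, I, L

DFS with gray/black marking from D:
D gray
  H gray
    I gray
      L gray
        L→D: D is gray → back edge
Back edge closes the cycle D → H → I → L → D; its vertices are {D, H, I, L}.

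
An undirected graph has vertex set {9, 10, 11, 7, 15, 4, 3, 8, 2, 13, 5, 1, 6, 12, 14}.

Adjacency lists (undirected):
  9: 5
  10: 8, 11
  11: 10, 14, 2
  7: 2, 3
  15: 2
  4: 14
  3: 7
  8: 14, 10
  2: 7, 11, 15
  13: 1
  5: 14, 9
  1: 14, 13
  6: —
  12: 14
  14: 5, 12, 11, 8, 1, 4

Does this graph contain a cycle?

Yes

DFS, tracking each vertex's parent; an edge to a visited non-parent vertex closes a cycle.
Start from 9:
visit 9 (parent –)
  visit 5 (parent 9)
    visit 14 (parent 5)
      14–5: parent, skip
      visit 12 (parent 14)
        12–14: parent, skip
      visit 11 (parent 14)
        visit 10 (parent 11)
          visit 8 (parent 10)
            8–14: 14 visited and ≠ parent → cycle
Cycle: 14 – 11 – 10 – 8 – 14.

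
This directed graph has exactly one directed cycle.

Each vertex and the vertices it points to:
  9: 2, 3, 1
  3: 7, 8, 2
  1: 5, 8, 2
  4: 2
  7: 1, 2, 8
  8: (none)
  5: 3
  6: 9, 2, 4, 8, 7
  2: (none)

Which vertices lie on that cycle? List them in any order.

1, 3, 5, 7

DFS with gray/black marking from 7:
7 gray
  1 gray
    5 gray
      3 gray
        3→7: 7 is gray → back edge
Back edge closes the cycle 7 → 1 → 5 → 3 → 7; its vertices are {1, 3, 5, 7}.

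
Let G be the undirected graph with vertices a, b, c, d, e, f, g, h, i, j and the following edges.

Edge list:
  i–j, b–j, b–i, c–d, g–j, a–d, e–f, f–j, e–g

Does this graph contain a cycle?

Yes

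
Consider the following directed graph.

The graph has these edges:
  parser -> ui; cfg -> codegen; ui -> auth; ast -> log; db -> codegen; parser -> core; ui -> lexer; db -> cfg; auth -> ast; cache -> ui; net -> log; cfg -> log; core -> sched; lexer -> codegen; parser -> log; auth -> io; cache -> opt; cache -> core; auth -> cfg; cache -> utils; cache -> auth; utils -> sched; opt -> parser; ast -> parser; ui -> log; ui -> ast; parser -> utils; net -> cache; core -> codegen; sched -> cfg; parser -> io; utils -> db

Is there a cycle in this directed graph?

Yes

DFS with white/gray/black marking, starting from auth:
auth gray
  cfg gray
    codegen gray
    codegen black
    log gray
    log black
  cfg black
  io gray
  io black
  ast gray
    ast→log: log black — skip
    parser gray
      core gray
        core→codegen: codegen black — skip
        sched gray
          sched→cfg: cfg black — skip
        sched black
      core black
      ui gray
        ui→auth: auth is gray → back edge
Back edge found, so a cycle exists: auth → ast → parser → ui → auth.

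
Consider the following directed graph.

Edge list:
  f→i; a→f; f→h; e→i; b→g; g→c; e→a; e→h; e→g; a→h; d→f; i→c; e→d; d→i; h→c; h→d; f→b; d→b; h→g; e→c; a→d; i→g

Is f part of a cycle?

Yes

f is on a cycle iff f can reach itself via ≥1 edge.
f → h → d → f — yes.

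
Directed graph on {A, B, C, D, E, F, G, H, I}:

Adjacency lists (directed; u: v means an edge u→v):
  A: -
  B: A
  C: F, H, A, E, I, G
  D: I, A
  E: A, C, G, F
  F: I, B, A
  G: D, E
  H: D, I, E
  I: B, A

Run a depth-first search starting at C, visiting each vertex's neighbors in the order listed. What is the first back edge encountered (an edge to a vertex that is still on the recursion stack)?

DFS from C (visiting each vertex's neighbors in the order listed); mark gray on enter, black on exit:
C gray
  F gray
    I gray
      B gray
        A gray
        A black
      B black
      I→A: A black — skip
    I black
    F→B: B black — skip
    F→A: A black — skip
  F black
  H gray
    D gray
      D→I: I black — skip
      D→A: A black — skip
    D black
    H→I: I black — skip
    E gray
      E→A: A black — skip
      E→C: C is gray → back edge
First back edge: E → C.

E->C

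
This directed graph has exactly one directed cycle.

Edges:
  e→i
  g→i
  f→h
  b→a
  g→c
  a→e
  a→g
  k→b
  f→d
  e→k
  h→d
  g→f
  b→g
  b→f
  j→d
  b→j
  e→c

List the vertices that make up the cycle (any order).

DFS with gray/black marking from b:
b gray
  f gray
    h gray
      d gray
      d black
    h black
    f→d: d black — skip
  f black
  j gray
    j→d: d black — skip
  j black
  g gray
    i gray
    i black
    g→f: f black — skip
    c gray
    c black
  g black
  a gray
    e gray
      k gray
        k→b: b is gray → back edge
Back edge closes the cycle b → a → e → k → b; its vertices are {a, b, e, k}.

a, b, e, k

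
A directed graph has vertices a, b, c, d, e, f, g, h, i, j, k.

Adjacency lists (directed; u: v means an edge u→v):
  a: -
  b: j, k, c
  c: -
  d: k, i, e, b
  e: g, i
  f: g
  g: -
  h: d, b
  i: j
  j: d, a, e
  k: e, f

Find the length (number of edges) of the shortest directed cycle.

3

For each vertex v, BFS finds the shortest path from v back to v.
The shortest such closed walk is d → i → j → d, length 3.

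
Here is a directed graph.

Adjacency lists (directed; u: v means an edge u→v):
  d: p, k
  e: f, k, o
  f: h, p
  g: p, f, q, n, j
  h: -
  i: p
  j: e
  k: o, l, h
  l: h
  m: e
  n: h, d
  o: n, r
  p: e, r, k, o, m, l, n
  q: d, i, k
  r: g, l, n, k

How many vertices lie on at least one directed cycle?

13

A vertex is on a directed cycle iff it belongs to a strongly connected component of size ≥ 2 (or has a self-loop).
The vertices on cycles are {d, e, f, g, i, j, k, m, n, o, p, q, r} — 13 in total.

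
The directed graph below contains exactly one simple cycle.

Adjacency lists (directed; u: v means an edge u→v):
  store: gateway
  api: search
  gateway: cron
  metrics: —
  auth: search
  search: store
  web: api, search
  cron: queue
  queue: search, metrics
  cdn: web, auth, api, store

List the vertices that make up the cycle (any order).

cron, queue, store, search, gateway

DFS with gray/black marking from store:
store gray
  gateway gray
    cron gray
      queue gray
        search gray
          search→store: store is gray → back edge
Back edge closes the cycle store → gateway → cron → queue → search → store; its vertices are {cron, queue, store, search, gateway}.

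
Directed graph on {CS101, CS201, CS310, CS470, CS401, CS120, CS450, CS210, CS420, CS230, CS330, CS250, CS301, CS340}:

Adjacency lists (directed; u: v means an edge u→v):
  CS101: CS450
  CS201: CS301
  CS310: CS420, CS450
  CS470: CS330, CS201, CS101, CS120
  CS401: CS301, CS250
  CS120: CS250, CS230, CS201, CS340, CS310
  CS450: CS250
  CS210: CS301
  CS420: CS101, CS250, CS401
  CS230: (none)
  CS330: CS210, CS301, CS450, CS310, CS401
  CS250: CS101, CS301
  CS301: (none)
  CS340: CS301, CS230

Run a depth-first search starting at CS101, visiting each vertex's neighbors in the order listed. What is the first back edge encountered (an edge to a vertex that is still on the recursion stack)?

CS250→CS101

DFS from CS101 (visiting each vertex's neighbors in the order listed); mark gray on enter, black on exit:
CS101 gray
  CS450 gray
    CS250 gray
      CS250→CS101: CS101 is gray → back edge
First back edge: CS250 → CS101.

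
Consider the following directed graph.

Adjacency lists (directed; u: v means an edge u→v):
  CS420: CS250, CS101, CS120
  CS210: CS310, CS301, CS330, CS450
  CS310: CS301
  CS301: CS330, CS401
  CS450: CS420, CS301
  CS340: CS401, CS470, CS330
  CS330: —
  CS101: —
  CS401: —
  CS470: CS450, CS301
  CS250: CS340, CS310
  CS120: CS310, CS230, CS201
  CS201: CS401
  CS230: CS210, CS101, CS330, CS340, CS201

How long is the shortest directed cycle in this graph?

For each vertex v, BFS finds the shortest path from v back to v.
The shortest such closed walk is CS420 → CS250 → CS340 → CS470 → CS450 → CS420, length 5.

5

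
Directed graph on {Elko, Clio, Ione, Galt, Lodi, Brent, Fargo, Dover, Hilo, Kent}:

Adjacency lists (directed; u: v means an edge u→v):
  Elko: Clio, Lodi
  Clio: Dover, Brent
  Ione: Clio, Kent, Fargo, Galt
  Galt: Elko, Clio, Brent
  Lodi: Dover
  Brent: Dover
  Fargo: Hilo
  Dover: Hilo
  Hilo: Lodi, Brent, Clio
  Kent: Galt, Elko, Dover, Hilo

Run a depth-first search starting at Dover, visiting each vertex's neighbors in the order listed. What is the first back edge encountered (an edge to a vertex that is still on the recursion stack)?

Lodi->Dover

DFS from Dover (visiting each vertex's neighbors in the order listed); mark gray on enter, black on exit:
Dover gray
  Hilo gray
    Lodi gray
      Lodi→Dover: Dover is gray → back edge
First back edge: Lodi → Dover.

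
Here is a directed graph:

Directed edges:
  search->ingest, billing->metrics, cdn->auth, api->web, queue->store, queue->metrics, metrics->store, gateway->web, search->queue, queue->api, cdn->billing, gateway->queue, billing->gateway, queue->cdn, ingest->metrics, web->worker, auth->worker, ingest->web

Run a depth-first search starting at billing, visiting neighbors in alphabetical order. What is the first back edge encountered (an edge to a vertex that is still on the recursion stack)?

cdn->billing

DFS from billing (visiting neighbors in alphabetical order); mark gray on enter, black on exit:
billing gray
  gateway gray
    queue gray
      api gray
        web gray
          worker gray
          worker black
        web black
      api black
      cdn gray
        auth gray
          auth→worker: worker black — skip
        auth black
        cdn→billing: billing is gray → back edge
First back edge: cdn → billing.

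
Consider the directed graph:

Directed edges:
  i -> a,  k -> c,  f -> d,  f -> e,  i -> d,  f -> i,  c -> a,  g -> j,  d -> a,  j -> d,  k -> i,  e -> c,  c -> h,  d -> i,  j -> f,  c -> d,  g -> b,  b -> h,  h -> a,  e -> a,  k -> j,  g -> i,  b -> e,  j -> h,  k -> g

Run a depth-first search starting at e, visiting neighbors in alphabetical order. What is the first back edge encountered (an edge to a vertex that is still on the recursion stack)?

i→d

DFS from e (visiting neighbors in alphabetical order); mark gray on enter, black on exit:
e gray
  a gray
  a black
  c gray
    c→a: a black — skip
    d gray
      d→a: a black — skip
      i gray
        i→a: a black — skip
        i→d: d is gray → back edge
First back edge: i → d.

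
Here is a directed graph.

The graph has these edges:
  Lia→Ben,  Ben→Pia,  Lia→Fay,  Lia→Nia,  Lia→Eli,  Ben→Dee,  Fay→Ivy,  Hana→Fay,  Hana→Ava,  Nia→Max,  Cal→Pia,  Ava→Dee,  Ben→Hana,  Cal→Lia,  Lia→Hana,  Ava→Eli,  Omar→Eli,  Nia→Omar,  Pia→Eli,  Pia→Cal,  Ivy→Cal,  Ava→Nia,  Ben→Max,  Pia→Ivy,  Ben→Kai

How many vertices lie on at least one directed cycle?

7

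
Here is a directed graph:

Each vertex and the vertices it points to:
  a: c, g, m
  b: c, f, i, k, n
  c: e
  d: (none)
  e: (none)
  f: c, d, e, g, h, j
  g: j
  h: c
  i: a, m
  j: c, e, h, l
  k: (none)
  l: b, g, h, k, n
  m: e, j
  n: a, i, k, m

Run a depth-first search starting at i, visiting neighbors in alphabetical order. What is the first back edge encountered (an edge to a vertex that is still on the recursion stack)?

f->g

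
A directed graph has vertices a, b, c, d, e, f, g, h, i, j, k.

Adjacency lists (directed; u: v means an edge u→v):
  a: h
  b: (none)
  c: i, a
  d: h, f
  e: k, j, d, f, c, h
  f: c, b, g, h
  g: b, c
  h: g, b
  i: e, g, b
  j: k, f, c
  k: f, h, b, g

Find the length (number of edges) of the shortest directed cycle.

3

For each vertex v, BFS finds the shortest path from v back to v.
The shortest such closed walk is c → i → g → c, length 3.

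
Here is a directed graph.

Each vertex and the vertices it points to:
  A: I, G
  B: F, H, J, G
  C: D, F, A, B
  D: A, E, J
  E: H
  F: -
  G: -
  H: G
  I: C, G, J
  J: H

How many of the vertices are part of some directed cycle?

4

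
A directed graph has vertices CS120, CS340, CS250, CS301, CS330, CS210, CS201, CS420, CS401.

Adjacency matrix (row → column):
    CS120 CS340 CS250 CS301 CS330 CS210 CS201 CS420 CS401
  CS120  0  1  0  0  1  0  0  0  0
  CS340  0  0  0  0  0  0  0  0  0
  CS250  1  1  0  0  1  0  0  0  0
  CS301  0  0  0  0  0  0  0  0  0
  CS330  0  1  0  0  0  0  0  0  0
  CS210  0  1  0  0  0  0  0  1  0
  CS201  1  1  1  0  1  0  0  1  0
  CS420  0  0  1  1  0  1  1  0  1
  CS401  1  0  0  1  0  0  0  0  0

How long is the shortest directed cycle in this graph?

For each vertex v, BFS finds the shortest path from v back to v.
The shortest such closed walk is CS210 → CS420 → CS210, length 2.

2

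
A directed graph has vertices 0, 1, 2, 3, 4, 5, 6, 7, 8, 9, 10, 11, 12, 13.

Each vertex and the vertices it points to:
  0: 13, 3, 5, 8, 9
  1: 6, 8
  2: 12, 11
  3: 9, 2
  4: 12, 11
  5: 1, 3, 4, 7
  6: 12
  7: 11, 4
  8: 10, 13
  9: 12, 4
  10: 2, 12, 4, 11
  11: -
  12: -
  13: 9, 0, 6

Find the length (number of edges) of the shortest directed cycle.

For each vertex v, BFS finds the shortest path from v back to v.
The shortest such closed walk is 13 → 0 → 13, length 2.

2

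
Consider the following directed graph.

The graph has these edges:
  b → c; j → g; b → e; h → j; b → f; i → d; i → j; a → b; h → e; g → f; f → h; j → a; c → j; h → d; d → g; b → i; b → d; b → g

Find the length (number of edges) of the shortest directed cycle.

For each vertex v, BFS finds the shortest path from v back to v.
The shortest such closed walk is a → b → i → j → a, length 4.

4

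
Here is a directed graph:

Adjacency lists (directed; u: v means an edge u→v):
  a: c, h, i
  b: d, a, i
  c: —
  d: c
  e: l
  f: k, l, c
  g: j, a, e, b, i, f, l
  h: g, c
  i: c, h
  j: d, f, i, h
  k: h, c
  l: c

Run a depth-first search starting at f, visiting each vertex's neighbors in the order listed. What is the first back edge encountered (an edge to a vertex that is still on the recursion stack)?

DFS from f (visiting each vertex's neighbors in the order listed); mark gray on enter, black on exit:
f gray
  k gray
    h gray
      g gray
        j gray
          d gray
            c gray
            c black
          d black
          j→f: f is gray → back edge
First back edge: j → f.

j→f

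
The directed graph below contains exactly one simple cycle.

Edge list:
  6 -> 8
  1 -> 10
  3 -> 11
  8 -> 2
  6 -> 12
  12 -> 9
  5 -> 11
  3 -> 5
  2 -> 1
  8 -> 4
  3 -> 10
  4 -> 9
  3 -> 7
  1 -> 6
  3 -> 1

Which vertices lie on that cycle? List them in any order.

1, 2, 6, 8

DFS with gray/black marking from 1:
1 gray
  6 gray
    8 gray
      4 gray
        9 gray
        9 black
      4 black
      2 gray
        2→1: 1 is gray → back edge
Back edge closes the cycle 1 → 6 → 8 → 2 → 1; its vertices are {1, 2, 6, 8}.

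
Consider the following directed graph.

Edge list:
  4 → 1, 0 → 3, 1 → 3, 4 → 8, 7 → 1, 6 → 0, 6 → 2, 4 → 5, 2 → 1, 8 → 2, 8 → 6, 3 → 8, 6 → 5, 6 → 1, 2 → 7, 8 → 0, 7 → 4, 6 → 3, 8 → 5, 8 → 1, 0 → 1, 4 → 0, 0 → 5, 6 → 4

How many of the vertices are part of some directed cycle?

A vertex is on a directed cycle iff it belongs to a strongly connected component of size ≥ 2 (or has a self-loop).
The vertices on cycles are {0, 1, 2, 3, 4, 6, 7, 8} — 8 in total.

8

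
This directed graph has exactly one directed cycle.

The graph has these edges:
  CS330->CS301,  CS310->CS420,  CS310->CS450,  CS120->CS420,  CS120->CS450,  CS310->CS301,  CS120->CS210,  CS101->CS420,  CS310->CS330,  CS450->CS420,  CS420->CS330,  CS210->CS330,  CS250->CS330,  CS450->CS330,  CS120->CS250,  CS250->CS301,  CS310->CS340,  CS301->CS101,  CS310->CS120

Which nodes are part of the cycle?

DFS with gray/black marking from CS301:
CS301 gray
  CS101 gray
    CS420 gray
      CS330 gray
        CS330→CS301: CS301 is gray → back edge
Back edge closes the cycle CS301 → CS101 → CS420 → CS330 → CS301; its vertices are {CS101, CS301, CS330, CS420}.

CS101, CS301, CS330, CS420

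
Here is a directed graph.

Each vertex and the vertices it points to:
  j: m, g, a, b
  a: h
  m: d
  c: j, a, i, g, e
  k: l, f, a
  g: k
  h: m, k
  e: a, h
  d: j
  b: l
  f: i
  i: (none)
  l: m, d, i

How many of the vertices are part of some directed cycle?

A vertex is on a directed cycle iff it belongs to a strongly connected component of size ≥ 2 (or has a self-loop).
The vertices on cycles are {a, b, d, g, h, j, k, l, m} — 9 in total.

9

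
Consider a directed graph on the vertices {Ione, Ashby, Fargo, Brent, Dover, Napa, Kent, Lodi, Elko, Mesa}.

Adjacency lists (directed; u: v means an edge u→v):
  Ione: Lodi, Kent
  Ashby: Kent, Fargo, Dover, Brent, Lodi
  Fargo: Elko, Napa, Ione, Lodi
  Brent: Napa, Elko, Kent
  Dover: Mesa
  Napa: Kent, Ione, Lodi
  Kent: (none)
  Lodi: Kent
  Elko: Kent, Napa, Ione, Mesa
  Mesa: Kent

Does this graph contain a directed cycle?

No

DFS with white/gray/black marking, starting from Elko:
Elko gray
  Kent gray
  Kent black
  Napa gray
    Napa→Kent: Kent black — skip
    Ione gray
      Lodi gray
        Lodi→Kent: Kent black — skip
      Lodi black
      Ione→Kent: Kent black — skip
    Ione black
    Napa→Lodi: Lodi black — skip
  Napa black
  Elko→Ione: Ione black — skip
  Mesa gray
    Mesa→Kent: Kent black — skip
  Mesa black
Elko black
Ashby gray
  Ashby→Kent: Kent black — skip
  Fargo gray
    Fargo→Elko: Elko black — skip
    Fargo→Napa: Napa black — skip
    Fargo→Ione: Ione black — skip
    Fargo→Lodi: Lodi black — skip
  Fargo black
  Dover gray
    Dover→Mesa: Mesa black — skip
  Dover black
  Brent gray
    Brent→Napa: Napa black — skip
    Brent→Elko: Elko black — skip
    Brent→Kent: Kent black — skip
  Brent black
  Ashby→Lodi: Lodi black — skip
Ashby black
Every edge goes to a white or black vertex — no back edge, so the graph is acyclic.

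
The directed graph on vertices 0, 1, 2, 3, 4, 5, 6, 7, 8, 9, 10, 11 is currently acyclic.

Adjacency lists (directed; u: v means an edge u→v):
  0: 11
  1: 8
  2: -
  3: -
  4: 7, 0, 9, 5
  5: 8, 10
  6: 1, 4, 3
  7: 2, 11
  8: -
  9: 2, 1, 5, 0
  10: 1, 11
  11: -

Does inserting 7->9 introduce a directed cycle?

No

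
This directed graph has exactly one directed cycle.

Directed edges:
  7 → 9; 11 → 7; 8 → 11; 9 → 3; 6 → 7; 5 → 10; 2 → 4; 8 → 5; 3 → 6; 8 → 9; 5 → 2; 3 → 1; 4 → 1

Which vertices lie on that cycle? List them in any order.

3, 6, 7, 9

DFS with gray/black marking from 9:
9 gray
  3 gray
    1 gray
    1 black
    6 gray
      7 gray
        7→9: 9 is gray → back edge
Back edge closes the cycle 9 → 3 → 6 → 7 → 9; its vertices are {3, 6, 7, 9}.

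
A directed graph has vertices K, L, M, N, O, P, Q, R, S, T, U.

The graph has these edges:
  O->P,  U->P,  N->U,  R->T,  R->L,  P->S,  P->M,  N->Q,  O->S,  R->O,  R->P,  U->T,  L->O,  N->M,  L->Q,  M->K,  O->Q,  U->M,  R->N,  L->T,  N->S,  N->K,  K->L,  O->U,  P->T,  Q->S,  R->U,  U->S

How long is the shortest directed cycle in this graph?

5

For each vertex v, BFS finds the shortest path from v back to v.
The shortest such closed walk is L → O → P → M → K → L, length 5.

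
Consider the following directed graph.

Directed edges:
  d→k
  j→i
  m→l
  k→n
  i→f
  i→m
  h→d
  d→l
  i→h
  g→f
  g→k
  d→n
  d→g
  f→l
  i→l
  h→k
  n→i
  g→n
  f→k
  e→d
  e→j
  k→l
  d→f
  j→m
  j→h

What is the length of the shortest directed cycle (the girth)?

4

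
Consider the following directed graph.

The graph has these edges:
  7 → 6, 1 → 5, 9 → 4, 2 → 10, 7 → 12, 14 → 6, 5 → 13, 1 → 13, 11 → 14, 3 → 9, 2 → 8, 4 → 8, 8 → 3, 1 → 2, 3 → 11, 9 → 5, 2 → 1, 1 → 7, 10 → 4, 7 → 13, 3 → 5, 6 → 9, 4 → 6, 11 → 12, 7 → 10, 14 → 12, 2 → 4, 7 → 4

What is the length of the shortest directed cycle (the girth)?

For each vertex v, BFS finds the shortest path from v back to v.
The shortest such closed walk is 1 → 2 → 1, length 2.

2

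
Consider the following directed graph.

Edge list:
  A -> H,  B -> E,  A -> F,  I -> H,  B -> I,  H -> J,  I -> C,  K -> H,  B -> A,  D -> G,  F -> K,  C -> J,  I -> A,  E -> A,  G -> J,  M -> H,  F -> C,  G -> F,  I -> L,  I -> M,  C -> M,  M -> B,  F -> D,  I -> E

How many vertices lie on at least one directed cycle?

A vertex is on a directed cycle iff it belongs to a strongly connected component of size ≥ 2 (or has a self-loop).
The vertices on cycles are {A, B, C, D, E, F, G, I, M} — 9 in total.

9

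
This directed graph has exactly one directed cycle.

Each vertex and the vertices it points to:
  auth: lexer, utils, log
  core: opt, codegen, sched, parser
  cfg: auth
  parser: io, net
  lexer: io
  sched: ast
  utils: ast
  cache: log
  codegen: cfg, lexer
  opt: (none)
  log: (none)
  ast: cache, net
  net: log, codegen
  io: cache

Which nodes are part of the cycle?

DFS with gray/black marking from codegen:
codegen gray
  cfg gray
    auth gray
      lexer gray
        io gray
          cache gray
            log gray
            log black
          cache black
        io black
      lexer black
      utils gray
        ast gray
          ast→cache: cache black — skip
          net gray
            net→log: log black — skip
            net→codegen: codegen is gray → back edge
Back edge closes the cycle codegen → cfg → auth → utils → ast → net → codegen; its vertices are {ast, cfg, net, auth, utils, codegen}.

ast, cfg, net, auth, utils, codegen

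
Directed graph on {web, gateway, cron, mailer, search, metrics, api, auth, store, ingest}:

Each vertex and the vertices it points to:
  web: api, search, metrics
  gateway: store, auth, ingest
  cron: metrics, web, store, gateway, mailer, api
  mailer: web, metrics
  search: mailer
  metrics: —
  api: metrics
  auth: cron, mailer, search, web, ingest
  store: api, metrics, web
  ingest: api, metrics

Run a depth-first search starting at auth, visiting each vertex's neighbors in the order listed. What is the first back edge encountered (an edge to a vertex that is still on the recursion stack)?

mailer→web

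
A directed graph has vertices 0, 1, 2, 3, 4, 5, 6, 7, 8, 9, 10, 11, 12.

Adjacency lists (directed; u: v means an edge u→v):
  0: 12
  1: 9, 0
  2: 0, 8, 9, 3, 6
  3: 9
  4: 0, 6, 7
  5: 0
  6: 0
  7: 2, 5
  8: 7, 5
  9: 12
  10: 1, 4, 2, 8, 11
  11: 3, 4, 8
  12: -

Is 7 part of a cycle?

Yes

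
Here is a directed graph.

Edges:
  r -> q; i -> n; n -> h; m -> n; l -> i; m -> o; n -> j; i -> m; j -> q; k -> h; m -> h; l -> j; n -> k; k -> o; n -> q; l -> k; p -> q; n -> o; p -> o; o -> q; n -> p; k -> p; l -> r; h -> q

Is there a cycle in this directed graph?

No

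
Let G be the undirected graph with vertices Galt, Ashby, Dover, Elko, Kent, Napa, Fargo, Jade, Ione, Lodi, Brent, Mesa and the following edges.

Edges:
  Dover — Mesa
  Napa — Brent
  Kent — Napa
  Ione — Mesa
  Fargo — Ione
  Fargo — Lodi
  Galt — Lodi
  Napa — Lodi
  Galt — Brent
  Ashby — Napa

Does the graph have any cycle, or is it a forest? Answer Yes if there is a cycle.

Yes

DFS, tracking each vertex's parent; an edge to a visited non-parent vertex closes a cycle.
Start from Ione:
visit Ione (parent –)
  visit Mesa (parent Ione)
    visit Dover (parent Mesa)
      Dover–Mesa: parent, skip
    Mesa–Ione: parent, skip
  visit Fargo (parent Ione)
    visit Lodi (parent Fargo)
      Lodi–Fargo: parent, skip
      visit Napa (parent Lodi)
        visit Kent (parent Napa)
          Kent–Napa: parent, skip
        Napa–Lodi: parent, skip
        visit Ashby (parent Napa)
          Ashby–Napa: parent, skip
        visit Brent (parent Napa)
          visit Galt (parent Brent)
            Galt–Lodi: Lodi visited and ≠ parent → cycle
Cycle: Lodi – Napa – Brent – Galt – Lodi.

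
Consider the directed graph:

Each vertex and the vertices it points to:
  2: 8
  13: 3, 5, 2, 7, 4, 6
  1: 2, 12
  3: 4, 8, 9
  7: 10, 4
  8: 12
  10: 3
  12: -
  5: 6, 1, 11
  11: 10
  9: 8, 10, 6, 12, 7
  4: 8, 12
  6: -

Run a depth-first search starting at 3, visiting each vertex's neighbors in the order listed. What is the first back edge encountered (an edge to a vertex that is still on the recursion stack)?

10→3

DFS from 3 (visiting each vertex's neighbors in the order listed); mark gray on enter, black on exit:
3 gray
  4 gray
    8 gray
      12 gray
      12 black
    8 black
    4→12: 12 black — skip
  4 black
  3→8: 8 black — skip
  9 gray
    9→8: 8 black — skip
    10 gray
      10→3: 3 is gray → back edge
First back edge: 10 → 3.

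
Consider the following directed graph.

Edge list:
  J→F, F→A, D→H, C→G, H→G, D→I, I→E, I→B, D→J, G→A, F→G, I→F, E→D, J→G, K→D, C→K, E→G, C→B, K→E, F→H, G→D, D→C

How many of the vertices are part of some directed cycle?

9

A vertex is on a directed cycle iff it belongs to a strongly connected component of size ≥ 2 (or has a self-loop).
The vertices on cycles are {C, D, E, F, G, H, I, J, K} — 9 in total.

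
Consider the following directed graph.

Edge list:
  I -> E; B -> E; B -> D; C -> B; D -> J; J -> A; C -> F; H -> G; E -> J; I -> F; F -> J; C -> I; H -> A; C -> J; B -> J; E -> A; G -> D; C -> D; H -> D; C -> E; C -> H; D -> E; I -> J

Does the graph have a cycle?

DFS with white/gray/black marking, starting from C:
C gray
  B gray
    J gray
      A gray
      A black
    J black
    E gray
      E→A: A black — skip
      E→J: J black — skip
    E black
    D gray
      D→J: J black — skip
      D→E: E black — skip
    D black
  B black
  H gray
    H→D: D black — skip
    G gray
      G→D: D black — skip
    G black
    H→A: A black — skip
  H black
  I gray
    F gray
      F→J: J black — skip
    F black
    I→E: E black — skip
    I→J: J black — skip
  I black
  C→E: E black — skip
  C→J: J black — skip
  C→D: D black — skip
  C→F: F black — skip
C black
Every edge goes to a white or black vertex — no back edge, so the graph is acyclic.

No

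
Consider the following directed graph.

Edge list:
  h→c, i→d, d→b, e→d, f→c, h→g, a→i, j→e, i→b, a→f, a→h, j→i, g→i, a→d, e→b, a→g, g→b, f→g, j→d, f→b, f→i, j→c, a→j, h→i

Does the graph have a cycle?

No

DFS with white/gray/black marking, starting from g:
g gray
  i gray
    d gray
      b gray
      b black
    d black
    i→b: b black — skip
  i black
  g→b: b black — skip
g black
a gray
  j gray
    c gray
    c black
    e gray
      e→d: d black — skip
      e→b: b black — skip
    e black
    j→d: d black — skip
    j→i: i black — skip
  j black
  f gray
    f→g: g black — skip
    f→i: i black — skip
    f→b: b black — skip
    f→c: c black — skip
  f black
  a→g: g black — skip
  h gray
    h→c: c black — skip
    h→i: i black — skip
    h→g: g black — skip
  h black
  a→d: d black — skip
  a→i: i black — skip
a black
Every edge goes to a white or black vertex — no back edge, so the graph is acyclic.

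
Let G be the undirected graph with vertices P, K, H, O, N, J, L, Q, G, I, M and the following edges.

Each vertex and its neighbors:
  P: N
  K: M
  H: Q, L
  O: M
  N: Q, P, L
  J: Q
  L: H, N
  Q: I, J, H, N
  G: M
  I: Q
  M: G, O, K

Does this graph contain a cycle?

Yes

DFS, tracking each vertex's parent; an edge to a visited non-parent vertex closes a cycle.
Start from N:
visit N (parent –)
  visit Q (parent N)
    visit I (parent Q)
      I–Q: parent, skip
    visit J (parent Q)
      J–Q: parent, skip
    visit H (parent Q)
      H–Q: parent, skip
      visit L (parent H)
        L–H: parent, skip
        L–N: N visited and ≠ parent → cycle
Cycle: N – Q – H – L – N.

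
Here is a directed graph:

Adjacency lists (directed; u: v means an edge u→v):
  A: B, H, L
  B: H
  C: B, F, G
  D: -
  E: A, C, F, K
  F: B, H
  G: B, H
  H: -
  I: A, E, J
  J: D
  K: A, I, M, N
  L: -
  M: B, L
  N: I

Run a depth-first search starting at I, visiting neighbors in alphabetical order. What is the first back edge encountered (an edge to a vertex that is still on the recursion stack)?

K→I

DFS from I (visiting neighbors in alphabetical order); mark gray on enter, black on exit:
I gray
  A gray
    B gray
      H gray
      H black
    B black
    A→H: H black — skip
    L gray
    L black
  A black
  E gray
    E→A: A black — skip
    C gray
      C→B: B black — skip
      F gray
        F→B: B black — skip
        F→H: H black — skip
      F black
      G gray
        G→B: B black — skip
        G→H: H black — skip
      G black
    C black
    E→F: F black — skip
    K gray
      K→A: A black — skip
      K→I: I is gray → back edge
First back edge: K → I.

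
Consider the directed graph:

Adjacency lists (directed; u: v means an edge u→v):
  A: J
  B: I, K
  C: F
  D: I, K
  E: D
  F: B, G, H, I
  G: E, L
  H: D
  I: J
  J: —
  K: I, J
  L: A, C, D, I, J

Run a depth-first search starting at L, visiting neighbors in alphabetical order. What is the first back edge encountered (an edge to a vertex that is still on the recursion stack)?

DFS from L (visiting neighbors in alphabetical order); mark gray on enter, black on exit:
L gray
  A gray
    J gray
    J black
  A black
  C gray
    F gray
      B gray
        I gray
          I→J: J black — skip
        I black
        K gray
          K→I: I black — skip
          K→J: J black — skip
        K black
      B black
      G gray
        E gray
          D gray
            D→I: I black — skip
            D→K: K black — skip
          D black
        E black
        G→L: L is gray → back edge
First back edge: G → L.

G→L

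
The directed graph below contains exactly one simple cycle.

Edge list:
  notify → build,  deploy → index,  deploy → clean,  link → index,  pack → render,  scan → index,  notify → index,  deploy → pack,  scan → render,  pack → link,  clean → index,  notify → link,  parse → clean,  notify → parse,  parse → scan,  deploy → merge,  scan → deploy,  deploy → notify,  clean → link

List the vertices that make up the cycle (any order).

scan, parse, deploy, notify

DFS with gray/black marking from deploy:
deploy gray
  notify gray
    build gray
    build black
    parse gray
      scan gray
        index gray
        index black
        scan→deploy: deploy is gray → back edge
Back edge closes the cycle deploy → notify → parse → scan → deploy; its vertices are {scan, parse, deploy, notify}.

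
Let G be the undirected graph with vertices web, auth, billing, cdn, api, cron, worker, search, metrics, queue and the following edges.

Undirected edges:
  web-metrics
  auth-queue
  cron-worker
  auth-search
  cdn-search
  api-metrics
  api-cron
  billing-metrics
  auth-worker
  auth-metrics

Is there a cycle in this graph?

Yes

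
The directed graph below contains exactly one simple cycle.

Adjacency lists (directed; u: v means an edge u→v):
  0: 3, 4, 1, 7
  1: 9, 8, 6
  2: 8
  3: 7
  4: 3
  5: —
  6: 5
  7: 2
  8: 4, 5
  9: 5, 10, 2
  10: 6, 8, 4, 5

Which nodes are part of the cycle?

DFS with gray/black marking from 3:
3 gray
  7 gray
    2 gray
      8 gray
        4 gray
          4→3: 3 is gray → back edge
Back edge closes the cycle 3 → 7 → 2 → 8 → 4 → 3; its vertices are {2, 3, 4, 7, 8}.

2, 3, 4, 7, 8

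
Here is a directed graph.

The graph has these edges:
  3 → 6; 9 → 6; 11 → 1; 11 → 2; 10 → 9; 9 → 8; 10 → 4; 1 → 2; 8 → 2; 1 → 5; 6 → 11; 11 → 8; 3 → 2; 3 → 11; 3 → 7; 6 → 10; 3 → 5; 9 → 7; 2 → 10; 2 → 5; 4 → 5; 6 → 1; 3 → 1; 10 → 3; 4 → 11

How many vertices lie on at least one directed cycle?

A vertex is on a directed cycle iff it belongs to a strongly connected component of size ≥ 2 (or has a self-loop).
The vertices on cycles are {1, 2, 3, 4, 6, 8, 9, 10, 11} — 9 in total.

9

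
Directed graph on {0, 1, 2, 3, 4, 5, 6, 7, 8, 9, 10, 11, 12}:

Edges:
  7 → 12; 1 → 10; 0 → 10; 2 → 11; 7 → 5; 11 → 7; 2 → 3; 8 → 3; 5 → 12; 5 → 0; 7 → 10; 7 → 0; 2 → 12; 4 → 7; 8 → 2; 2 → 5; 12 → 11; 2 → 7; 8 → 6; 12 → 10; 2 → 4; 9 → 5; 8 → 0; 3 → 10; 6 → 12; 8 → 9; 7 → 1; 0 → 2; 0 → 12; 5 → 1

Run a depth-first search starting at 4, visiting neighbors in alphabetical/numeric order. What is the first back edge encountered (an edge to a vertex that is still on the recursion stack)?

DFS from 4 (visiting neighbors in alphabetical/numeric order); mark gray on enter, black on exit:
4 gray
  7 gray
    0 gray
      2 gray
        3 gray
          10 gray
          10 black
        3 black
        2→4: 4 is gray → back edge
First back edge: 2 → 4.

2->4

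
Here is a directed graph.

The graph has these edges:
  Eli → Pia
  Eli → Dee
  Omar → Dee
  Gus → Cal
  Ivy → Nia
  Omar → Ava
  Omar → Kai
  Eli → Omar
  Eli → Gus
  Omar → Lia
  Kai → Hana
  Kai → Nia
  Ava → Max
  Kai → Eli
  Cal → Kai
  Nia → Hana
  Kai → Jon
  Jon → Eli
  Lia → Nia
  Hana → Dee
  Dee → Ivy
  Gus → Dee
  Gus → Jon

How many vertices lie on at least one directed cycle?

A vertex is on a directed cycle iff it belongs to a strongly connected component of size ≥ 2 (or has a self-loop).
The vertices on cycles are {Cal, Dee, Eli, Gus, Ivy, Jon, Kai, Nia, Hana, Omar} — 10 in total.

10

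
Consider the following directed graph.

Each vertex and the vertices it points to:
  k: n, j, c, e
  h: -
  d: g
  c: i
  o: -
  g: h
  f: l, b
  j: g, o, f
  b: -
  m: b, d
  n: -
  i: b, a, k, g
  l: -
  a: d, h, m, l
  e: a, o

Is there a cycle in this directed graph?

DFS with white/gray/black marking, starting from f:
f gray
  l gray
  l black
  b gray
  b black
f black
k gray
  n gray
  n black
  j gray
    g gray
      h gray
      h black
    g black
    o gray
    o black
    j→f: f black — skip
  j black
  c gray
    i gray
      i→b: b black — skip
      a gray
        d gray
          d→g: g black — skip
        d black
        a→h: h black — skip
        m gray
          m→b: b black — skip
          m→d: d black — skip
        m black
        a→l: l black — skip
      a black
      i→k: k is gray → back edge
Back edge found, so a cycle exists: k → c → i → k.

Yes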